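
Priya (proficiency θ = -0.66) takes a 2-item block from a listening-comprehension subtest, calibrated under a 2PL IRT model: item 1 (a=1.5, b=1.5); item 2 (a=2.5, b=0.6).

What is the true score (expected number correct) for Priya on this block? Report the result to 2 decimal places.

0.08

P(θ) = 1 / (1 + exp(−a(θ − b)))
P_1 = 1/(1+e^{3.2400}) = 0.0377
P_2 = 1/(1+e^{3.1500}) = 0.0411
E[score] = 0.0377 + 0.0411 = 0.0788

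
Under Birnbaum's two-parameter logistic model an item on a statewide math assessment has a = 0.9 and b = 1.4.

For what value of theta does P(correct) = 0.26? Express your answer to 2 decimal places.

0.24

P(theta) = 1 / (1 + exp(−a(theta − b)))
logit = ln(0.2600/0.7400) = -1.0460
theta = b + logit/(a) = 1.4 + (-1.0460)/0.9000 = 0.2378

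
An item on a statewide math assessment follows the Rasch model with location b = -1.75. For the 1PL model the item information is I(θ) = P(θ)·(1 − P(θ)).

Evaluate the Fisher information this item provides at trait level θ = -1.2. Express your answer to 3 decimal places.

P = 1/(1+e^{-0.5500}) = 0.6341
P(1−P) = 0.6341 × 0.3659 = 0.2320
I = P(1−P) = 0.23201

0.232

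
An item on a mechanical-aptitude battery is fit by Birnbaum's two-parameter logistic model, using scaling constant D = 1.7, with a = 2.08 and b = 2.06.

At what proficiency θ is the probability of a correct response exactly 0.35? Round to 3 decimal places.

1.885

P(θ) = 1 / (1 + exp(−D·a(θ − b)))
logit = ln(0.3500/0.6500) = -0.6190
θ = b + logit/(1.7·a) = 2.06 + (-0.6190)/3.5360 = 1.8849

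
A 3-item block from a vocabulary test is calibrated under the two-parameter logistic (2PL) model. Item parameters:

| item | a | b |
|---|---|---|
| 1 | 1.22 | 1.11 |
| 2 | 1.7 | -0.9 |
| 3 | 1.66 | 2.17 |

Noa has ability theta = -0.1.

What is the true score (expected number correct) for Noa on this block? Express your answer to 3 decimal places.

1.004

P(theta) = 1 / (1 + exp(−a(theta − b)))
P_1 = 1/(1+e^{1.4762}) = 0.1860
P_2 = 1/(1+e^{-1.3600}) = 0.7958
P_3 = 1/(1+e^{3.7682}) = 0.0226
E[score] = 0.1860 + 0.7958 + 0.0226 = 1.0043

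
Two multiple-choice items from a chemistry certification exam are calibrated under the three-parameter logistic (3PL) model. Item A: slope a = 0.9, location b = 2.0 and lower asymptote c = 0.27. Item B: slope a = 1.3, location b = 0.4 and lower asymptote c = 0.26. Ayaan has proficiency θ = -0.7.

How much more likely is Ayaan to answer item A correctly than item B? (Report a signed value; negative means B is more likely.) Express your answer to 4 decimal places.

-0.0738

P(θ) = c + (1 − c) · 1 / (1 + exp(−a(θ − b)))
P_A = 0.3291
P_B = 0.4029
P_A − P_B = -0.0738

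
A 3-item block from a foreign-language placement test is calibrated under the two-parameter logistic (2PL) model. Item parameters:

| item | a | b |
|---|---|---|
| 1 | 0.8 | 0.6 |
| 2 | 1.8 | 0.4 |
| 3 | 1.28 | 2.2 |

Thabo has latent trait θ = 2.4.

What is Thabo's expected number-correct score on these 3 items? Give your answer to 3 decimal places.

2.346

P(θ) = 1 / (1 + exp(−a(θ − b)))
P_1 = 1/(1+e^{-1.4400}) = 0.8085
P_2 = 1/(1+e^{-3.6000}) = 0.9734
P_3 = 1/(1+e^{-0.2560}) = 0.5637
E[score] = 0.8085 + 0.9734 + 0.5637 = 2.3455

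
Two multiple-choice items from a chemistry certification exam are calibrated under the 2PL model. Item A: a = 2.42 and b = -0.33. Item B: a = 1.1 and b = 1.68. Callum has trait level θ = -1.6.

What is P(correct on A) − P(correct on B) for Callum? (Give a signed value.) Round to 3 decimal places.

0.018

P(θ) = 1 / (1 + exp(−a(θ − b)))
P_A = 0.0442
P_B = 0.0264
P_A − P_B = 0.0178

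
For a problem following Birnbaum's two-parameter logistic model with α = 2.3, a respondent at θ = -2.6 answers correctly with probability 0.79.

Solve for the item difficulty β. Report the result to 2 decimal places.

-3.18

P(θ) = 1 / (1 + exp(−α(θ − β)))
logit(0.79) = ln(0.79/0.21) = 1.3249
β = θ − logit/(α) = -2.6 − 1.3249/2.3000 = -3.1761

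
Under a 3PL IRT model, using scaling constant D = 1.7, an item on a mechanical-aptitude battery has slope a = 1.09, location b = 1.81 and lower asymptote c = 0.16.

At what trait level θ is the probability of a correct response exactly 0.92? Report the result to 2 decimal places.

P(θ) = c + (1 − c) · 1 / (1 + exp(−D·a(θ − b)))
Remove guessing floor: (0.92 − 0.16)/(1 − 0.16) = 0.9048
logit = ln(0.9048/0.0952) = 2.2513
θ = b + logit/(1.7·a) = 1.81 + 2.2513/1.8530 = 3.0249

3.02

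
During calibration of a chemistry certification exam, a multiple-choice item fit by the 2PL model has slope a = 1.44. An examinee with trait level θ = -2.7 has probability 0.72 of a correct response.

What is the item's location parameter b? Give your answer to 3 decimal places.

P(θ) = 1 / (1 + exp(−a(θ − b)))
logit(0.72) = ln(0.72/0.28) = 0.9445
b = θ − logit/(a) = -2.7 − 0.9445/1.4400 = -3.3559

-3.356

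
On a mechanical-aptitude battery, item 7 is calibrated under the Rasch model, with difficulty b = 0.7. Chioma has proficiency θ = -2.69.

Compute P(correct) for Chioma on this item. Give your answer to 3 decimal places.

P(θ) = 1 / (1 + exp(−(θ − b)))
Exponent: (-2.69 − 0.7) = -3.3900
1/(1 + e^{3.3900}) = 0.0326
P = 0.0326

0.033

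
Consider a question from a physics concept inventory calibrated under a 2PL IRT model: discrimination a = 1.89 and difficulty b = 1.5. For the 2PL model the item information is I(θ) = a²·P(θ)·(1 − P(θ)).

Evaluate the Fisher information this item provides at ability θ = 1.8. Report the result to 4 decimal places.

P = 1/(1+e^{-0.5670}) = 0.6381
P(1−P) = 0.6381 × 0.3619 = 0.2309
I = a² × P(1−P) = 1.89² × 0.2309 = 0.82493

0.8249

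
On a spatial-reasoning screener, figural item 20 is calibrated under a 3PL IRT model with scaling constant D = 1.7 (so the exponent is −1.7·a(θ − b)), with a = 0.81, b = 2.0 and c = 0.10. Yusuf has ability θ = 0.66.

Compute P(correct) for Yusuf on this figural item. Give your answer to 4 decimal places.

P(θ) = c + (1 − c) · 1 / (1 + exp(−D·a(θ − b)))
Exponent: 1.7 × 0.81 × (0.66 − 2.0) = -1.8452
1/(1 + e^{1.8452}) = 0.1364
P = 0.10 + 0.90 × 0.1364 = 0.2228

0.2228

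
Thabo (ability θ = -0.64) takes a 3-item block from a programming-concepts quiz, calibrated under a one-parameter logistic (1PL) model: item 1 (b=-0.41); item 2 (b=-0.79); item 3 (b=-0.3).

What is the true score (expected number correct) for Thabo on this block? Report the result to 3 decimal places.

1.396

P(θ) = 1 / (1 + exp(−(θ − b)))
P_1 = 1/(1+e^{0.2300}) = 0.4428
P_2 = 1/(1+e^{-0.1500}) = 0.5374
P_3 = 1/(1+e^{0.3400}) = 0.4158
E[score] = 0.4428 + 0.5374 + 0.4158 = 1.3960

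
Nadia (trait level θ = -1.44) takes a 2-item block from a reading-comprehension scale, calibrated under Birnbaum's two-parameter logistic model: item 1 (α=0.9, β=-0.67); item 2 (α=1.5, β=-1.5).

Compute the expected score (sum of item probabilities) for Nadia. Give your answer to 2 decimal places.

P(θ) = 1 / (1 + exp(−α(θ − β)))
P_1 = 1/(1+e^{0.6930}) = 0.3334
P_2 = 1/(1+e^{-0.0900}) = 0.5225
E[score] = 0.3334 + 0.5225 = 0.8559

0.86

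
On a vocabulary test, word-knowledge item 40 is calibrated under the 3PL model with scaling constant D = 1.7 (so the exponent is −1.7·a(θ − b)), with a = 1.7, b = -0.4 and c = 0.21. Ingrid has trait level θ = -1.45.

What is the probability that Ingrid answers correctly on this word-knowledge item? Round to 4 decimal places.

P(θ) = c + (1 − c) · 1 / (1 + exp(−D·a(θ − b)))
Exponent: 1.7 × 1.7 × (-1.45 − (-0.4)) = -3.0345
1/(1 + e^{3.0345}) = 0.0459
P = 0.21 + 0.79 × 0.0459 = 0.2463

0.2463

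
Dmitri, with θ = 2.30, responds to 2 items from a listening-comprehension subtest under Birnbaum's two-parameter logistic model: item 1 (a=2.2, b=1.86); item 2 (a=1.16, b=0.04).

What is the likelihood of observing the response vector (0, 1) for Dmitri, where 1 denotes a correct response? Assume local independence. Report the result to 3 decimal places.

0.257

P(θ) = 1 / (1 + exp(−a(θ − b)))
P_1 = 1/(1+e^{-0.9680}) = 0.7247
P_2 = 1/(1+e^{-2.6216}) = 0.9322
L = (1−P_1) × P_2 = 0.2753 × 0.9322 = 0.25663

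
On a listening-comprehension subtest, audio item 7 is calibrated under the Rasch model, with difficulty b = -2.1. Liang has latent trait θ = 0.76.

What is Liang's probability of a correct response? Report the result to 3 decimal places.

0.946

P(θ) = 1 / (1 + exp(−(θ − b)))
Exponent: (0.76 − (-2.1)) = 2.8600
1/(1 + e^{-2.8600}) = 0.9458
P = 0.9458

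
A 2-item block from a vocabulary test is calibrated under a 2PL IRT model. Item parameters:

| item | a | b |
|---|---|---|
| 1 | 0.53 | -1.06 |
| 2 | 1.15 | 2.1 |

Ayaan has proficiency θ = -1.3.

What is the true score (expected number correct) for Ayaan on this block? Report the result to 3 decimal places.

P(θ) = 1 / (1 + exp(−a(θ − b)))
P_1 = 1/(1+e^{0.1272}) = 0.4682
P_2 = 1/(1+e^{3.9100}) = 0.0196
E[score] = 0.4682 + 0.0196 = 0.4879

0.488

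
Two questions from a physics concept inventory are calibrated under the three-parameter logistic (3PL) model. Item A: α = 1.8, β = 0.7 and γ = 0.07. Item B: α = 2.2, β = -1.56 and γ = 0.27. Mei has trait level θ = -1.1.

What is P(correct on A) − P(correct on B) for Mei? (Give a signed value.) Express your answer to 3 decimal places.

-0.700

P(θ) = γ + (1 − γ) · 1 / (1 + exp(−α(θ − β)))
P_A = 0.1050
P_B = 0.8054
P_A − P_B = -0.7003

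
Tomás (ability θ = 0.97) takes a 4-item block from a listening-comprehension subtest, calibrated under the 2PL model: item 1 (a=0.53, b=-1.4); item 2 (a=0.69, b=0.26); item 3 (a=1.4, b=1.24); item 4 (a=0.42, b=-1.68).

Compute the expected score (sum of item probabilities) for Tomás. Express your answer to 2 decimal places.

2.56

P(θ) = 1 / (1 + exp(−a(θ − b)))
P_1 = 1/(1+e^{-1.2561}) = 0.7784
P_2 = 1/(1+e^{-0.4899}) = 0.6201
P_3 = 1/(1+e^{0.3780}) = 0.4066
P_4 = 1/(1+e^{-1.1130}) = 0.7527
E[score] = 0.7784 + 0.6201 + 0.4066 + 0.7527 = 2.5577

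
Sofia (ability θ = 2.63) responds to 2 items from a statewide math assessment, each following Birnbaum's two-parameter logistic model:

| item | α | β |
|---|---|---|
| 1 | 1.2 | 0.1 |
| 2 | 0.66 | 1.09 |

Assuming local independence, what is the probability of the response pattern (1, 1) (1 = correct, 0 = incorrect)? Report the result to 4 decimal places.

0.7006

P(θ) = 1 / (1 + exp(−α(θ − β)))
P_1 = 1/(1+e^{-3.0360}) = 0.9542
P_2 = 1/(1+e^{-1.0164}) = 0.7343
L = P_1 × P_2 = 0.9542 × 0.7343 = 0.70062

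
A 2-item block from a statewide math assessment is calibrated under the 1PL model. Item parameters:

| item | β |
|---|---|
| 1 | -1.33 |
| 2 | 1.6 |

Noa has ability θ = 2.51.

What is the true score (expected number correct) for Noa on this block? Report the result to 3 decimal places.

P(θ) = 1 / (1 + exp(−(θ − β)))
P_1 = 1/(1+e^{-3.8400}) = 0.9790
P_2 = 1/(1+e^{-0.9100}) = 0.7130
E[score] = 0.9790 + 0.7130 = 1.6920

1.692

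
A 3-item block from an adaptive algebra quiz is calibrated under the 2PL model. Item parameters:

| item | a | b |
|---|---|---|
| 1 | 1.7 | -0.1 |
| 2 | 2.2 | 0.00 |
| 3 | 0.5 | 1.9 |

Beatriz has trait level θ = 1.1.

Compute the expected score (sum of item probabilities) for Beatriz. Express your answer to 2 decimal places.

2.20

P(θ) = 1 / (1 + exp(−a(θ − b)))
P_1 = 1/(1+e^{-2.0400}) = 0.8849
P_2 = 1/(1+e^{-2.4200}) = 0.9183
P_3 = 1/(1+e^{0.4000}) = 0.4013
E[score] = 0.8849 + 0.9183 + 0.4013 = 2.2046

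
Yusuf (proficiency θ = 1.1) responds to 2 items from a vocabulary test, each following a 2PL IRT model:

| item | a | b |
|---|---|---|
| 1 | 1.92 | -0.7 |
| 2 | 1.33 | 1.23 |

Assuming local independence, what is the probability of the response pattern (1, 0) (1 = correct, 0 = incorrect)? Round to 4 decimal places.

P(θ) = 1 / (1 + exp(−a(θ − b)))
P_1 = 1/(1+e^{-3.4560}) = 0.9694
P_2 = 1/(1+e^{0.1729}) = 0.4569
L = P_1 × (1−P_2) = 0.9694 × 0.5431 = 0.52650

0.5265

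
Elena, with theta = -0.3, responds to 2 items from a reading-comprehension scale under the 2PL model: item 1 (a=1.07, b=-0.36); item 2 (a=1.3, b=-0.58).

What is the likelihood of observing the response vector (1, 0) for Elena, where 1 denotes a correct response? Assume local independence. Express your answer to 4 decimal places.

0.2116

P(theta) = 1 / (1 + exp(−a(theta − b)))
P_1 = 1/(1+e^{-0.0642}) = 0.5160
P_2 = 1/(1+e^{-0.3640}) = 0.5900
L = P_1 × (1−P_2) = 0.5160 × 0.4100 = 0.21157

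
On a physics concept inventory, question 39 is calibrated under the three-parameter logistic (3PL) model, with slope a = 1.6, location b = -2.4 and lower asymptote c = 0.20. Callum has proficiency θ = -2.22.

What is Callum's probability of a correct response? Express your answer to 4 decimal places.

P(θ) = c + (1 − c) · 1 / (1 + exp(−a(θ − b)))
Exponent: 1.6 × (-2.22 − (-2.4)) = 0.2880
1/(1 + e^{-0.2880}) = 0.5715
P = 0.20 + 0.80 × 0.5715 = 0.6572

0.6572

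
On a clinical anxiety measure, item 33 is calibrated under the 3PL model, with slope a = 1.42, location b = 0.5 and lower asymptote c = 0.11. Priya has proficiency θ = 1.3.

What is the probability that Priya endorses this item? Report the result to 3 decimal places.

0.784

P(θ) = c + (1 − c) · 1 / (1 + exp(−a(θ − b)))
Exponent: 1.42 × (1.3 − 0.5) = 1.1360
1/(1 + e^{-1.1360}) = 0.7569
P = 0.11 + 0.89 × 0.7569 = 0.7837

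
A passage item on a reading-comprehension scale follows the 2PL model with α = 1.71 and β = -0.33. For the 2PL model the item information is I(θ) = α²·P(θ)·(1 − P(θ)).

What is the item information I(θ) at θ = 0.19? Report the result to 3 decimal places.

P = 1/(1+e^{-0.8892}) = 0.7087
P(1−P) = 0.7087 × 0.2913 = 0.2064
I = α² × P(1−P) = 1.71² × 0.2064 = 0.60363

0.604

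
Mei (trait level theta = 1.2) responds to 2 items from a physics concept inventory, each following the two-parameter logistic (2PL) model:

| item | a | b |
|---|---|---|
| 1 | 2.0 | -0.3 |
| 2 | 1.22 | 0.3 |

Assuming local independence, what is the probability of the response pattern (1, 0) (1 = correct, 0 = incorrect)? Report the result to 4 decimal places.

0.2383

P(theta) = 1 / (1 + exp(−a(theta − b)))
P_1 = 1/(1+e^{-3.0000}) = 0.9526
P_2 = 1/(1+e^{-1.0980}) = 0.7499
L = P_1 × (1−P_2) = 0.9526 × 0.2501 = 0.23825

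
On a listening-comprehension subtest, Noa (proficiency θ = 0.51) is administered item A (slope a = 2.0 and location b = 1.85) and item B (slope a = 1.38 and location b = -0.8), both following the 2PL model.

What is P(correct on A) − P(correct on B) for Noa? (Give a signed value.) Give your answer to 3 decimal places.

P(θ) = 1 / (1 + exp(−a(θ − b)))
P_A = 0.0642
P_B = 0.8591
P_A − P_B = -0.7949

-0.795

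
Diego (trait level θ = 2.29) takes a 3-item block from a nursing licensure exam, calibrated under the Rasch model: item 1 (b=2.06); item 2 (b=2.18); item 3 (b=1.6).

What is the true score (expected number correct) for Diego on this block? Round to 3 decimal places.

P(θ) = 1 / (1 + exp(−(θ − b)))
P_1 = 1/(1+e^{-0.2300}) = 0.5572
P_2 = 1/(1+e^{-0.1100}) = 0.5275
P_3 = 1/(1+e^{-0.6900}) = 0.6660
E[score] = 0.5572 + 0.5275 + 0.6660 = 1.7507

1.751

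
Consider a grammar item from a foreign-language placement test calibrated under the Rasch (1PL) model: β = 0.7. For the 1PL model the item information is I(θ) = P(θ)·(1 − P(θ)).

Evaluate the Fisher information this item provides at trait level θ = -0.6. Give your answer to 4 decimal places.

P = 1/(1+e^{1.3000}) = 0.2142
P(1−P) = 0.2142 × 0.7858 = 0.1683
I = P(1−P) = 0.16830

0.1683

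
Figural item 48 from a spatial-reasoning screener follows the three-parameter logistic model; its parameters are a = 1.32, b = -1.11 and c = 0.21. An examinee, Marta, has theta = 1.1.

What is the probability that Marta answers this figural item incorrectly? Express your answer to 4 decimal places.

0.0405

P(theta) = c + (1 − c) · 1 / (1 + exp(−a(theta − b)))
Exponent: 1.32 × (1.1 − (-1.11)) = 2.9172
1/(1 + e^{-2.9172}) = 0.9487
P = 0.21 + 0.79 × 0.9487 = 0.9595
P(incorrect) = 1 − 0.9595 = 0.0405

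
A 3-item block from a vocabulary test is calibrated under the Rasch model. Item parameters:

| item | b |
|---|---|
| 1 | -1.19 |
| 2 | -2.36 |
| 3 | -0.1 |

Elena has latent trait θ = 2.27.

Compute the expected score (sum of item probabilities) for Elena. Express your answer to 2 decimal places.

2.87

P(θ) = 1 / (1 + exp(−(θ − b)))
P_1 = 1/(1+e^{-3.4600}) = 0.9695
P_2 = 1/(1+e^{-4.6300}) = 0.9903
P_3 = 1/(1+e^{-2.3700}) = 0.9145
E[score] = 0.9695 + 0.9903 + 0.9145 = 2.8744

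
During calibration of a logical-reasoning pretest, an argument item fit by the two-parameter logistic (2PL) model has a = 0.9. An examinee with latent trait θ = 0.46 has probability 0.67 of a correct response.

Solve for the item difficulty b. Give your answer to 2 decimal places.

P(θ) = 1 / (1 + exp(−a(θ − b)))
logit(0.67) = ln(0.67/0.33) = 0.7082
b = θ − logit/(a) = 0.46 − 0.7082/0.9000 = -0.3269

-0.33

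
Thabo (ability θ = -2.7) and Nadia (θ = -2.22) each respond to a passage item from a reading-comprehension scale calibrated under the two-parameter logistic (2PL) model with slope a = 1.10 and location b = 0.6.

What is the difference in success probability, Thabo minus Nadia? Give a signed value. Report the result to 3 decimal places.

P(θ) = 1 / (1 + exp(−a(θ − b)))
P(Thabo) = 0.0258  [exponent -3.6300]
P(Nadia) = 0.0430  [exponent -3.1020]
Difference = 0.0258 − 0.0430 = -0.0172

-0.017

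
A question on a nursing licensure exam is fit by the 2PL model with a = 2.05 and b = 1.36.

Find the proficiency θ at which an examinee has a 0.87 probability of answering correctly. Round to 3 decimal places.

P(θ) = 1 / (1 + exp(−a(θ − b)))
logit = ln(0.8700/0.1300) = 1.9010
θ = b + logit/(a) = 1.36 + 1.9010/2.0500 = 2.2873

2.287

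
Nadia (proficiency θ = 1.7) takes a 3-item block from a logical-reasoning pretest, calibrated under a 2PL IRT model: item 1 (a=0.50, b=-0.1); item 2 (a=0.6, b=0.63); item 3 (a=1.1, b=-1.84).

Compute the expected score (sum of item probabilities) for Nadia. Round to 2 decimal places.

2.35

P(θ) = 1 / (1 + exp(−a(θ − b)))
P_1 = 1/(1+e^{-0.9000}) = 0.7109
P_2 = 1/(1+e^{-0.6420}) = 0.6552
P_3 = 1/(1+e^{-3.8940}) = 0.9800
E[score] = 0.7109 + 0.6552 + 0.9800 = 2.3462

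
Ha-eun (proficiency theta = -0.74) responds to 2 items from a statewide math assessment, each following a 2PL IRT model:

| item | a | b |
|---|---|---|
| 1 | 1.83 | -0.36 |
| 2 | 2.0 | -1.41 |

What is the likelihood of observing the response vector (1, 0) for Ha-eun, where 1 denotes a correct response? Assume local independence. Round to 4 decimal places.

P(theta) = 1 / (1 + exp(−a(theta − b)))
P_1 = 1/(1+e^{0.6954}) = 0.3328
P_2 = 1/(1+e^{-1.3400}) = 0.7925
L = P_1 × (1−P_2) = 0.3328 × 0.2075 = 0.06907

0.0691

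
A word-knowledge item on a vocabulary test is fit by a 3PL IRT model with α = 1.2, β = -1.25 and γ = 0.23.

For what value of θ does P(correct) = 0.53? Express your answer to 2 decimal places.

P(θ) = γ + (1 − γ) · 1 / (1 + exp(−α(θ − β)))
Remove guessing floor: (0.53 − 0.23)/(1 − 0.23) = 0.3896
logit = ln(0.3896/0.6104) = -0.4490
θ = β + logit/(α) = -1.25 + (-0.4490)/1.2000 = -1.6241

-1.62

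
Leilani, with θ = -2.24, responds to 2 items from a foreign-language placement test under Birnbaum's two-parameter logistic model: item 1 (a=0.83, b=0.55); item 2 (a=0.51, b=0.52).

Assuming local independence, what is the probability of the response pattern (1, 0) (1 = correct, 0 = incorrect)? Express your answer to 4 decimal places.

0.0722

P(θ) = 1 / (1 + exp(−a(θ − b)))
P_1 = 1/(1+e^{2.3157}) = 0.0898
P_2 = 1/(1+e^{1.4076}) = 0.1966
L = P_1 × (1−P_2) = 0.0898 × 0.8034 = 0.07217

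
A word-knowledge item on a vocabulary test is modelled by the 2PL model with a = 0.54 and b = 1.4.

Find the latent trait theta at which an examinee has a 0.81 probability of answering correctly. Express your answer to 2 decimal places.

P(theta) = 1 / (1 + exp(−a(theta − b)))
logit = ln(0.8100/0.1900) = 1.4500
theta = b + logit/(a) = 1.4 + 1.4500/0.5400 = 4.0852

4.09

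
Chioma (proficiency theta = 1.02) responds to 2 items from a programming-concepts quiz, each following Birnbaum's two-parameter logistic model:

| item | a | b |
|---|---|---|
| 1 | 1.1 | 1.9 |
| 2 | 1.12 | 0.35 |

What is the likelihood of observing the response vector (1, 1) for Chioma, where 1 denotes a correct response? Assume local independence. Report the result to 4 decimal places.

0.1870

P(theta) = 1 / (1 + exp(−a(theta − b)))
P_1 = 1/(1+e^{0.9680}) = 0.2753
P_2 = 1/(1+e^{-0.7504}) = 0.6793
L = P_1 × P_2 = 0.2753 × 0.6793 = 0.18699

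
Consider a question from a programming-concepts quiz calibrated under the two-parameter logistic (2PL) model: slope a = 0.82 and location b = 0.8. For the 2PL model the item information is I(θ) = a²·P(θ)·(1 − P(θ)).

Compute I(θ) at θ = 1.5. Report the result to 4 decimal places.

P = 1/(1+e^{-0.5740}) = 0.6397
P(1−P) = 0.6397 × 0.3603 = 0.2305
I = a² × P(1−P) = 0.82² × 0.2305 = 0.15498

0.1550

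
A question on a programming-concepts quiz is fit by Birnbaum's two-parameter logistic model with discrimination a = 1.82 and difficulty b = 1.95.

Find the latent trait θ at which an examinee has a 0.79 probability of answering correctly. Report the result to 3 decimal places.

P(θ) = 1 / (1 + exp(−a(θ − b)))
logit = ln(0.7900/0.2100) = 1.3249
θ = b + logit/(a) = 1.95 + 1.3249/1.8200 = 2.6780

2.678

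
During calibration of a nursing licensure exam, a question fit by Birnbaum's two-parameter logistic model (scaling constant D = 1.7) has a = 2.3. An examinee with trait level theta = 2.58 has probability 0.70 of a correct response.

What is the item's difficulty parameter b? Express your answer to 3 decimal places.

2.363

P(theta) = 1 / (1 + exp(−D·a(theta − b)))
logit(0.70) = ln(0.70/0.30) = 0.8473
b = theta − logit/(1.7·a) = 2.58 − 0.8473/3.9100 = 2.3633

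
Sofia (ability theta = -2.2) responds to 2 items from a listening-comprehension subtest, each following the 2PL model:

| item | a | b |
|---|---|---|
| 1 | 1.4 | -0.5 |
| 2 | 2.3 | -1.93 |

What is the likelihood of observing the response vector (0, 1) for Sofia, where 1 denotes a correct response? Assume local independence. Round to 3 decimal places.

0.320

P(theta) = 1 / (1 + exp(−a(theta − b)))
P_1 = 1/(1+e^{2.3800}) = 0.0847
P_2 = 1/(1+e^{0.6210}) = 0.3496
L = (1−P_1) × P_2 = 0.9153 × 0.3496 = 0.31994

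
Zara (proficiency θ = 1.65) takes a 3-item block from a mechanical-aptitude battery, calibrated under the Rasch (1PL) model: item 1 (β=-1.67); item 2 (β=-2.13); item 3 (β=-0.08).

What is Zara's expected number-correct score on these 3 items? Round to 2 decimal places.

2.79

P(θ) = 1 / (1 + exp(−(θ − β)))
P_1 = 1/(1+e^{-3.3200}) = 0.9651
P_2 = 1/(1+e^{-3.7800}) = 0.9777
P_3 = 1/(1+e^{-1.7300}) = 0.8494
E[score] = 0.9651 + 0.9777 + 0.8494 = 2.7922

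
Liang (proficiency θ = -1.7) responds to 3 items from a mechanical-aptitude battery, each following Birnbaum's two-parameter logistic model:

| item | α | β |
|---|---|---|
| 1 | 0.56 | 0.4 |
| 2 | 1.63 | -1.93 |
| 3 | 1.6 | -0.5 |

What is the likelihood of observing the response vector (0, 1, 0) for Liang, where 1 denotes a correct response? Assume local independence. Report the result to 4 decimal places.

0.3950

P(θ) = 1 / (1 + exp(−α(θ − β)))
P_1 = 1/(1+e^{1.1760}) = 0.2358
P_2 = 1/(1+e^{-0.3749}) = 0.5926
P_3 = 1/(1+e^{1.9200}) = 0.1279
L = (1−P_1) × P_2 × (1−P_3) = 0.7642 × 0.5926 × 0.8721 = 0.39500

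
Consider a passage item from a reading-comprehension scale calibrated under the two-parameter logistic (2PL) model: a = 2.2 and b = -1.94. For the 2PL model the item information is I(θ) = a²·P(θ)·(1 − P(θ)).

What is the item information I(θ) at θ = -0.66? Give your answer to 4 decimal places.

P = 1/(1+e^{-2.8160}) = 0.9435
P(1−P) = 0.9435 × 0.0565 = 0.0533
I = a² × P(1−P) = 2.2² × 0.0533 = 0.25786

0.2579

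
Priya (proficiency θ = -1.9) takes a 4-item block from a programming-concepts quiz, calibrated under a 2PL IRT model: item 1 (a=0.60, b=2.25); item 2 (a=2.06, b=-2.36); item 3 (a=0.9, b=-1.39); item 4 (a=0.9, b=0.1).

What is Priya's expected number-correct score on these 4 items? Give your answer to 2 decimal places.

P(θ) = 1 / (1 + exp(−a(θ − b)))
P_1 = 1/(1+e^{2.4900}) = 0.0766
P_2 = 1/(1+e^{-0.9476}) = 0.7206
P_3 = 1/(1+e^{0.4590}) = 0.3872
P_4 = 1/(1+e^{1.8000}) = 0.1419
E[score] = 0.0766 + 0.7206 + 0.3872 + 0.1419 = 1.3263

1.33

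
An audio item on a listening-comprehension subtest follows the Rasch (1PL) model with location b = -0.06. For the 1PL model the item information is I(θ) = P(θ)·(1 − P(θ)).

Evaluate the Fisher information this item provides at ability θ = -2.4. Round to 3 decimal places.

0.080

P = 1/(1+e^{2.3400}) = 0.0879
P(1−P) = 0.0879 × 0.9121 = 0.0801
I = P(1−P) = 0.08014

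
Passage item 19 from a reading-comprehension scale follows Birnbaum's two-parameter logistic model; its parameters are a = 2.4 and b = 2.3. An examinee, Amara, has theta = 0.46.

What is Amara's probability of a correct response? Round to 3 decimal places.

P(theta) = 1 / (1 + exp(−a(theta − b)))
Exponent: 2.4 × (0.46 − 2.3) = -4.4160
1/(1 + e^{4.4160}) = 0.0119

0.012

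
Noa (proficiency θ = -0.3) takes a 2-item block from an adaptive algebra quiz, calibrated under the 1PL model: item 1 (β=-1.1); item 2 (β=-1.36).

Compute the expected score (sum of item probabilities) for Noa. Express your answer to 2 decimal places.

1.43

P(θ) = 1 / (1 + exp(−(θ − β)))
P_1 = 1/(1+e^{-0.8000}) = 0.6900
P_2 = 1/(1+e^{-1.0600}) = 0.7427
E[score] = 0.6900 + 0.7427 = 1.4327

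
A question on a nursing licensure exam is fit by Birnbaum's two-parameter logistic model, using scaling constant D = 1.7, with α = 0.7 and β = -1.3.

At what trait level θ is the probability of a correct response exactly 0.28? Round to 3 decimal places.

P(θ) = 1 / (1 + exp(−D·α(θ − β)))
logit = ln(0.2800/0.7200) = -0.9445
θ = β + logit/(1.7·α) = -1.3 + (-0.9445)/1.1900 = -2.0937

-2.094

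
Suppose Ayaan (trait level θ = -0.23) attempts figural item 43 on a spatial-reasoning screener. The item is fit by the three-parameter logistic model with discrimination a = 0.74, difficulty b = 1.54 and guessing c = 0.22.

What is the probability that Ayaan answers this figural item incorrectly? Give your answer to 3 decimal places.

0.614

P(θ) = c + (1 − c) · 1 / (1 + exp(−a(θ − b)))
Exponent: 0.74 × (-0.23 − 1.54) = -1.3098
1/(1 + e^{1.3098}) = 0.2125
P = 0.22 + 0.78 × 0.2125 = 0.3858
P(incorrect) = 1 − 0.3858 = 0.6142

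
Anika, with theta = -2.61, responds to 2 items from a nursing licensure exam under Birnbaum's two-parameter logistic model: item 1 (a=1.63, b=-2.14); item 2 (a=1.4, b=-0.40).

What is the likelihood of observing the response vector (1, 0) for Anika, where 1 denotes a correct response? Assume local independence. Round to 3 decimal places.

0.304

P(theta) = 1 / (1 + exp(−a(theta − b)))
P_1 = 1/(1+e^{0.7661}) = 0.3173
P_2 = 1/(1+e^{3.0940}) = 0.0434
L = P_1 × (1−P_2) = 0.3173 × 0.9566 = 0.30357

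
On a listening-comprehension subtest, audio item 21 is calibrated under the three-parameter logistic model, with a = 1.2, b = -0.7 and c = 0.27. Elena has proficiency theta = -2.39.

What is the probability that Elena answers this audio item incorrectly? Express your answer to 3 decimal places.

P(theta) = c + (1 − c) · 1 / (1 + exp(−a(theta − b)))
Exponent: 1.2 × (-2.39 − (-0.7)) = -2.0280
1/(1 + e^{2.0280}) = 0.1163
P = 0.27 + 0.73 × 0.1163 = 0.3549
P(incorrect) = 1 − 0.3549 = 0.6451

0.645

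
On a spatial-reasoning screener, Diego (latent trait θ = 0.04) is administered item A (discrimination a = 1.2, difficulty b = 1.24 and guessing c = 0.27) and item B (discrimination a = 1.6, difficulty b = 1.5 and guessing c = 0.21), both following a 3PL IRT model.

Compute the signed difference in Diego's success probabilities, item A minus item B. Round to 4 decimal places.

0.1302

P(θ) = c + (1 − c) · 1 / (1 + exp(−a(θ − b)))
P_A = 0.4098
P_B = 0.2797
P_A − P_B = 0.1302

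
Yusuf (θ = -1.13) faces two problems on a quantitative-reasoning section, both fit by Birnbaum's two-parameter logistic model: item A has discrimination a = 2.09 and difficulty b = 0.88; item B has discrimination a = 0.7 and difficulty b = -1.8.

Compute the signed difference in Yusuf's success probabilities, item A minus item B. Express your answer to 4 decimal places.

-0.6004

P(θ) = 1 / (1 + exp(−a(θ − b)))
P_A = 0.0148
P_B = 0.6151
P_A − P_B = -0.6004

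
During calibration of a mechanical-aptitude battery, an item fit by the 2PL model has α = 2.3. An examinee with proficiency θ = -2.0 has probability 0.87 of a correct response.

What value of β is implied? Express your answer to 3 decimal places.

-2.827

P(θ) = 1 / (1 + exp(−α(θ − β)))
logit(0.87) = ln(0.87/0.13) = 1.9010
β = θ − logit/(α) = -2.0 − 1.9010/2.3000 = -2.8265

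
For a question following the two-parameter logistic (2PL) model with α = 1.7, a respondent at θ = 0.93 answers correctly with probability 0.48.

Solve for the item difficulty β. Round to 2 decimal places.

0.98

P(θ) = 1 / (1 + exp(−α(θ − β)))
logit(0.48) = ln(0.48/0.52) = -0.0800
β = θ − logit/(α) = 0.93 − (-0.0800)/1.7000 = 0.9771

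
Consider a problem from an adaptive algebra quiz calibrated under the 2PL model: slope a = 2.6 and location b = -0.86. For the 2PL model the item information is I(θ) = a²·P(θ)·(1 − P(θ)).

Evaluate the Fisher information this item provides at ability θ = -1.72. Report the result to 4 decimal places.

P = 1/(1+e^{2.2360}) = 0.0966
P(1−P) = 0.0966 × 0.9034 = 0.0872
I = a² × P(1−P) = 2.6² × 0.0872 = 0.58974

0.5897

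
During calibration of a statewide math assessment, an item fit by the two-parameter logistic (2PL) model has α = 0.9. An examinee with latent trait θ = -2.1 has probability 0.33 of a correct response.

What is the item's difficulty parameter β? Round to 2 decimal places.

-1.31

P(θ) = 1 / (1 + exp(−α(θ − β)))
logit(0.33) = ln(0.33/0.67) = -0.7082
β = θ − logit/(α) = -2.1 − (-0.7082)/0.9000 = -1.3131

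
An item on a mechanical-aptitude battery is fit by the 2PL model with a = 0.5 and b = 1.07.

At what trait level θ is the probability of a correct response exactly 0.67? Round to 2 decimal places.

P(θ) = 1 / (1 + exp(−a(θ − b)))
logit = ln(0.6700/0.3300) = 0.7082
θ = b + logit/(a) = 1.07 + 0.7082/0.5000 = 2.4864

2.49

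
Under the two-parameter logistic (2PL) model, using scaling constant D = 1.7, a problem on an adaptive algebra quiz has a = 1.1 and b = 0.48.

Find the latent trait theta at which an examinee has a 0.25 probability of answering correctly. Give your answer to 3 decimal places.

P(theta) = 1 / (1 + exp(−D·a(theta − b)))
logit = ln(0.2500/0.7500) = -1.0986
theta = b + logit/(1.7·a) = 0.48 + (-1.0986)/1.8700 = -0.1075

-0.107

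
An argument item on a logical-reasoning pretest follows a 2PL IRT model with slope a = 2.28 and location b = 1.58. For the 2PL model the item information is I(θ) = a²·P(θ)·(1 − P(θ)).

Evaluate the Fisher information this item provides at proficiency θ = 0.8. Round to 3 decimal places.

0.643

P = 1/(1+e^{1.7784}) = 0.1445
P(1−P) = 0.1445 × 0.8555 = 0.1236
I = a² × P(1−P) = 2.28² × 0.1236 = 0.64263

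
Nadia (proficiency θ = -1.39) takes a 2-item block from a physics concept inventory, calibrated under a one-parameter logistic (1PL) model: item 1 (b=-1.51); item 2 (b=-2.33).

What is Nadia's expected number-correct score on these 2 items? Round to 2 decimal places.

P(θ) = 1 / (1 + exp(−(θ − b)))
P_1 = 1/(1+e^{-0.1200}) = 0.5300
P_2 = 1/(1+e^{-0.9400}) = 0.7191
E[score] = 0.5300 + 0.7191 = 1.2491

1.25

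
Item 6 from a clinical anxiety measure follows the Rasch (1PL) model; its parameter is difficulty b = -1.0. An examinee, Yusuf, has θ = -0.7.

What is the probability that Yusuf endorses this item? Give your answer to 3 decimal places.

P(θ) = 1 / (1 + exp(−(θ − b)))
Exponent: (-0.7 − (-1.0)) = 0.3000
1/(1 + e^{-0.3000}) = 0.5744
P = 0.5744

0.574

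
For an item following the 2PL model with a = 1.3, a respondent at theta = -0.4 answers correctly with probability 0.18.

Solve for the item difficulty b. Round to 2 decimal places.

P(theta) = 1 / (1 + exp(−a(theta − b)))
logit(0.18) = ln(0.18/0.82) = -1.5163
b = theta − logit/(a) = -0.4 − (-1.5163)/1.3000 = 0.7664

0.77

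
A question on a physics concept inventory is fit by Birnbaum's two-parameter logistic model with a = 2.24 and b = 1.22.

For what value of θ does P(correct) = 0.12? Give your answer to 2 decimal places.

P(θ) = 1 / (1 + exp(−a(θ − b)))
logit = ln(0.1200/0.8800) = -1.9924
θ = b + logit/(a) = 1.22 + (-1.9924)/2.2400 = 0.3305

0.33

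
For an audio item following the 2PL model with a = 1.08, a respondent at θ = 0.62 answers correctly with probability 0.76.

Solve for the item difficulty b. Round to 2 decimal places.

P(θ) = 1 / (1 + exp(−a(θ − b)))
logit(0.76) = ln(0.76/0.24) = 1.1527
b = θ − logit/(a) = 0.62 − 1.1527/1.0800 = -0.4473

-0.45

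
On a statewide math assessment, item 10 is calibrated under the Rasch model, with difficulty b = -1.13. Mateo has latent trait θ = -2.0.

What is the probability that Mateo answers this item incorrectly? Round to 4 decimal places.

P(θ) = 1 / (1 + exp(−(θ − b)))
Exponent: (-2.0 − (-1.13)) = -0.8700
1/(1 + e^{0.8700}) = 0.2953
P = 0.2953
P(incorrect) = 1 − 0.2953 = 0.7047

0.7047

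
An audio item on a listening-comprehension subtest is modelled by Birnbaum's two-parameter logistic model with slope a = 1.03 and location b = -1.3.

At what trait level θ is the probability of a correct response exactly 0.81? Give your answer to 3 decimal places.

0.108

P(θ) = 1 / (1 + exp(−a(θ − b)))
logit = ln(0.8100/0.1900) = 1.4500
θ = b + logit/(a) = -1.3 + 1.4500/1.0300 = 0.1078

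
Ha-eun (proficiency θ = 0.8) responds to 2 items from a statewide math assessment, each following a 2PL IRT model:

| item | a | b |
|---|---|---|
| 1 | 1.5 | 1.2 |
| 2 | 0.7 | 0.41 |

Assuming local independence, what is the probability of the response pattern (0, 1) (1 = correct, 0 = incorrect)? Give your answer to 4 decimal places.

P(θ) = 1 / (1 + exp(−a(θ − b)))
P_1 = 1/(1+e^{0.6000}) = 0.3543
P_2 = 1/(1+e^{-0.2730}) = 0.5678
L = (1−P_1) × P_2 = 0.6457 × 0.5678 = 0.36662

0.3666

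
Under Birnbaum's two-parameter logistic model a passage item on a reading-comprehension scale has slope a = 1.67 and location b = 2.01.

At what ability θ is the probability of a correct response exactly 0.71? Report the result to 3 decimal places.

P(θ) = 1 / (1 + exp(−a(θ − b)))
logit = ln(0.7100/0.2900) = 0.8954
θ = b + logit/(a) = 2.01 + 0.8954/1.6700 = 2.5462

2.546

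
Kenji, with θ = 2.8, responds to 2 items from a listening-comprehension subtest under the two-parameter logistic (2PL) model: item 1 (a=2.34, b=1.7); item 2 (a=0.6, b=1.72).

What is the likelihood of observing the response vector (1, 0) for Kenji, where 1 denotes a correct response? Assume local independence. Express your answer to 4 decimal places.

0.3191

P(θ) = 1 / (1 + exp(−a(θ − b)))
P_1 = 1/(1+e^{-2.5740}) = 0.9292
P_2 = 1/(1+e^{-0.6480}) = 0.6566
L = P_1 × (1−P_2) = 0.9292 × 0.3434 = 0.31911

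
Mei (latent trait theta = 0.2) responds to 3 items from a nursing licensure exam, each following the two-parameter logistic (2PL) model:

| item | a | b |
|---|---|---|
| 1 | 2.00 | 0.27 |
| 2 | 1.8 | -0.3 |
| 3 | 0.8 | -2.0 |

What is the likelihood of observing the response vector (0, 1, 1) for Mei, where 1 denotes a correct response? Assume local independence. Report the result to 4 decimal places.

0.3245

P(theta) = 1 / (1 + exp(−a(theta − b)))
P_1 = 1/(1+e^{0.1400}) = 0.4651
P_2 = 1/(1+e^{-0.9000}) = 0.7109
P_3 = 1/(1+e^{-1.7600}) = 0.8532
L = (1−P_1) × P_2 × P_3 = 0.5349 × 0.7109 × 0.8532 = 0.32449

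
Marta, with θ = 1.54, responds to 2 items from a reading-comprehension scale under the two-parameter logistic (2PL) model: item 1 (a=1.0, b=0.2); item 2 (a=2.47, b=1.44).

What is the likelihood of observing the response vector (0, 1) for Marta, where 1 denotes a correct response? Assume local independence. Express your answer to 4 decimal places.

0.1165

P(θ) = 1 / (1 + exp(−a(θ − b)))
P_1 = 1/(1+e^{-1.3400}) = 0.7925
P_2 = 1/(1+e^{-0.2470}) = 0.5614
L = (1−P_1) × P_2 = 0.2075 × 0.5614 = 0.11650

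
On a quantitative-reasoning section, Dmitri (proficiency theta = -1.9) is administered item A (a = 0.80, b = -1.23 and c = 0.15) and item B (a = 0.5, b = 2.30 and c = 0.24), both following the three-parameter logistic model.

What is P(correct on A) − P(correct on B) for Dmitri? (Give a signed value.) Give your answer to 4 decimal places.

P(theta) = c + (1 − c) · 1 / (1 + exp(−a(theta − b)))
P_A = 0.4638
P_B = 0.3229
P_A − P_B = 0.1408

0.1408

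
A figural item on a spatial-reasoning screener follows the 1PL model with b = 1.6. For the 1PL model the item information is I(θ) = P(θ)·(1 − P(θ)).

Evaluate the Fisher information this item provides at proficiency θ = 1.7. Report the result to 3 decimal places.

P = 1/(1+e^{-0.1000}) = 0.5250
P(1−P) = 0.5250 × 0.4750 = 0.2494
I = P(1−P) = 0.24938

0.249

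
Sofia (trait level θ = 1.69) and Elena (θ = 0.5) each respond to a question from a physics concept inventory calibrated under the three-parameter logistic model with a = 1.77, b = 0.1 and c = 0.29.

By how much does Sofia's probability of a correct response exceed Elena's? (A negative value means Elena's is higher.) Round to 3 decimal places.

0.194

P(θ) = c + (1 − c) · 1 / (1 + exp(−a(θ − b)))
P(Sofia) = 0.9598  [exponent 2.8143]
P(Elena) = 0.7657  [exponent 0.7080]
Difference = 0.9598 − 0.7657 = 0.1942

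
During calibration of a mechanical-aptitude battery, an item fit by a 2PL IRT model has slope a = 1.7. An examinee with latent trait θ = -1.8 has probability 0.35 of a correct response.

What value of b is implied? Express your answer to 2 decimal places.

-1.44

P(θ) = 1 / (1 + exp(−a(θ − b)))
logit(0.35) = ln(0.35/0.65) = -0.6190
b = θ − logit/(a) = -1.8 − (-0.6190)/1.7000 = -1.4359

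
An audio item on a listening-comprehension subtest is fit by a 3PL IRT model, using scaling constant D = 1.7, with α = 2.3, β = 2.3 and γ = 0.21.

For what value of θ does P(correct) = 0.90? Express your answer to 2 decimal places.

2.79

P(θ) = γ + (1 − γ) · 1 / (1 + exp(−D·α(θ − β)))
Remove guessing floor: (0.90 − 0.21)/(1 − 0.21) = 0.8734
logit = ln(0.8734/0.1266) = 1.9315
θ = β + logit/(1.7·α) = 2.3 + 1.9315/3.9100 = 2.7940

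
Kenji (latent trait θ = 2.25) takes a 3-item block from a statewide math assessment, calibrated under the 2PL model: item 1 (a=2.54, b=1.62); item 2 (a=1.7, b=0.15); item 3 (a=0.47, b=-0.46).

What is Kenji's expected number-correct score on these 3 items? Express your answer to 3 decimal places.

2.586

P(θ) = 1 / (1 + exp(−a(θ − b)))
P_1 = 1/(1+e^{-1.6002}) = 0.8320
P_2 = 1/(1+e^{-3.5700}) = 0.9726
P_3 = 1/(1+e^{-1.2737}) = 0.7814
E[score] = 0.8320 + 0.9726 + 0.7814 = 2.5860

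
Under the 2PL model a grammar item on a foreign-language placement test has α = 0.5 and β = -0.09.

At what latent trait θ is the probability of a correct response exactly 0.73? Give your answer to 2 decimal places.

1.90

P(θ) = 1 / (1 + exp(−α(θ − β)))
logit = ln(0.7300/0.2700) = 0.9946
θ = β + logit/(α) = -0.09 + 0.9946/0.5000 = 1.8992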